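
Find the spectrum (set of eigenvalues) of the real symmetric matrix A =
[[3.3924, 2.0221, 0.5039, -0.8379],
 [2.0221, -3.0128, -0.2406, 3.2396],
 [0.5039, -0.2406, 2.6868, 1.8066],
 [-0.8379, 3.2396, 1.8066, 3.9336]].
sigma(A) ≈ {-5, 2, 4, 6}

A is real symmetric, so its spectrum consists of real eigenvalues. Expanding the characteristic polynomial of the displayed matrix gives
  det(λ I - A) = p(λ) = λ^4 + (-7)λ^3 + (-16)λ^2 + (172.002)λ + (-240.0042).
Solving p(λ) = 0 yields eigenvalues ≈ -5, 2, 4, 6. (A is shown rounded to 4 decimals, so these recover the underlying integer eigenvalues to within that precision.)
Verification: the trace of A = 7 equals the sum of eigenvalues 7, and det(A) ≈ -240.0042 matches the eigenvalue product -240.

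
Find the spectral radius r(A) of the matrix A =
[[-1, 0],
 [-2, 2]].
r(A) = 2

The eigenvalues of A are the roots of its characteristic polynomial. With M = A (coefficients from the trace and determinant):
  p(λ) = det(λ I - M) = λ^2 - λ - 2.
For λ^2 - λ - 2 the discriminant is 9. It is a perfect square (3^2), so the roots are rational: λ = (1 ± 3)/2 = 2, -1.
Thus the eigenvalues (to 4 decimals) are 2 (modulus 2); -1 (modulus 1). The spectral radius is the largest modulus: r(A) = 2. (Cross-check: r(A) ≤ ||A||_2 ≈ 2.9208; equality holds whenever A is normal, though it can also hold for some non-normal A.)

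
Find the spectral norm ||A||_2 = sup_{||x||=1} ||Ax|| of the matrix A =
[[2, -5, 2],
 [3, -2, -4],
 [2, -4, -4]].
||A||_2 ≈ 8.4075 (= sqrt(largest eigenvalue of A^T A))

||A||_2 = sigma_max(A) = sqrt(lambda_max(A^T A)). Form the symmetric matrix M = A^T A =
[[17, -24, -16],
 [-24, 45, 14],
 [-16, 14, 36]].
Its characteristic polynomial (trace, sum of principal 2x2 minors, determinant of M give the coefficients) is
  p(λ) = det(λ I - M) = λ^3 - 98λ^2 + 1969λ - 2704.
No integer candidate from the rational root theorem (±divisors of 2704) is a root, so the roots are irrational. The cubic discriminant is Δ = 5713888768 > 0, so there are three distinct real roots. p(1) = -832 and p(2) = 850 have opposite signs, so a root lies in (1, 2); Newton's method refines it to λ ≈ 1.4808. p(25) = 896 and p(26) = -182 have opposite signs, so a root lies in (25, 26); Newton's method refines it to λ ≈ 25.8339. p(70) = -2074 and p(71) = 988 have opposite signs, so a root lies in (70, 71); Newton's method refines it to λ ≈ 70.6853. Check (Vieta): the three roots sum to 98, matching tr M = 98.
So the eigenvalues of A^T A are ≈ 1.4808, 25.8339, 70.6853 (all ≥ 0, as they must be for A^T A). The largest is λ_max ≈ 70.6853, hence ||A||_2 = sqrt(λ_max) ≈ 8.4075.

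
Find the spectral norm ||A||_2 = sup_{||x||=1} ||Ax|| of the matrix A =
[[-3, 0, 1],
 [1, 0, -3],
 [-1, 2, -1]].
||A||_2 = 4 (= sqrt(largest eigenvalue of A^T A))

||A||_2 = sigma_max(A) = sqrt(lambda_max(A^T A)). Form the symmetric matrix M = A^T A =
[[11, -2, -5],
 [-2, 4, -2],
 [-5, -2, 11]].
Its characteristic polynomial (trace, sum of principal 2x2 minors, determinant of M give the coefficients) is
  p(λ) = det(λ I - M) = λ^3 - 26λ^2 + 176λ - 256.
By the rational root theorem any rational root is an integer divisor of 256. Testing λ = 16: p(16) = 4096 - 6656 + 2816 - 256 = 0, so λ = 16 is a root. Dividing out (λ - 16) leaves p(λ) = (λ - 16)(λ^2 - 10λ + 16). For λ^2 - 10λ + 16 the discriminant is 36. It is a perfect square (6^2), so the roots are rational: λ = (10 ± 6)/2 = 8, 2.
So the eigenvalues of A^T A are ≈ 2, 8, 16 (all ≥ 0, as they must be for A^T A). The largest is λ_max = 16, hence ||A||_2 = sqrt(λ_max) = 4.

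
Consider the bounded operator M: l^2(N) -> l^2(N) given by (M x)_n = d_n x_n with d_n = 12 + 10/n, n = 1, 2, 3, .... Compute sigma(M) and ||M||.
sigma(M) = {12 + 10/n : n ≥ 1} ∪ {12}; ||M|| = 22

A bounded diagonal operator on l^2 with diagonal entries d_n has spectrum equal to the closure of {d_n : n ≥ 1}: every d_n is an eigenvalue (with eigenvector e_n), so {d_n} ⊂ sigma(M); the spectrum is closed, so its closure is too; and for lambda not in the closure, (M - lambda I) has bounded inverse (the diagonal entries 1/(d_n - lambda) are bounded). For our sequence d_n = 12 + 10/n, n = 1, 2, 3, ...:
  - {d_n} = {12 + 10/n : n ≥ 1}; the only limit point is 12
  - closure = {12 + 10/n : n ≥ 1} ∪ {12}
For the norm: a diagonal operator has ||M|| = sup_n |d_n|. Here d_n = 12 + 10/n is positive and decreasing, so sup_n |d_n| = d_1 = 12 + 10 = 22. So ||M|| = 22.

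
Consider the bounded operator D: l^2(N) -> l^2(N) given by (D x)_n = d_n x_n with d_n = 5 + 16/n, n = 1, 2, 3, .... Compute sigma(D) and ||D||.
sigma(D) = {5 + 16/n : n ≥ 1} ∪ {5}; ||D|| = 21

A bounded diagonal operator on l^2 with diagonal entries d_n has spectrum equal to the closure of {d_n : n ≥ 1}: every d_n is an eigenvalue (with eigenvector e_n), so {d_n} ⊂ sigma(D); the spectrum is closed, so its closure is too; and for lambda not in the closure, (D - lambda I) has bounded inverse (the diagonal entries 1/(d_n - lambda) are bounded). For our sequence d_n = 5 + 16/n, n = 1, 2, 3, ...:
  - {d_n} = {5 + 16/n : n ≥ 1}; the only limit point is 5
  - closure = {5 + 16/n : n ≥ 1} ∪ {5}
For the norm: a diagonal operator has ||D|| = sup_n |d_n|. Here d_n = 5 + 16/n is positive and decreasing, so sup_n |d_n| = d_1 = 5 + 16 = 21. So ||D|| = 21.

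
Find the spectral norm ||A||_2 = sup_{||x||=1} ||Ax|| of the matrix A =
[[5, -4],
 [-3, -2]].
||A||_2 = sqrt((54 + sqrt(980))/2) ≈ 6.5309 (= sqrt(largest eigenvalue of A^T A))

||A||_2 = sigma_max(A) = sqrt(lambda_max(A^T A)). Form the symmetric matrix M = A^T A =
[[34, -14],
 [-14, 20]].
Its characteristic polynomial (trace, determinant of M give the coefficients) is
  p(λ) = det(λ I - M) = λ^2 - 54λ + 484.
For λ^2 - 54λ + 484 the discriminant is 980. It is nonnegative but not a perfect square, so the roots are real and irrational: λ = (54 ± sqrt(980))/2 ≈ 42.6525, 11.3475.
So the eigenvalues of A^T A are ≈ 11.3475, 42.6525 (all ≥ 0, as they must be for A^T A). The largest is λ_max = (54 + sqrt(980))/2 ≈ 42.6525, hence ||A||_2 = sqrt(λ_max) = sqrt((54 + sqrt(980))/2) ≈ 6.5309.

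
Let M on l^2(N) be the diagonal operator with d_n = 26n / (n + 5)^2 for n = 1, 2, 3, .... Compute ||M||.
||M|| = 13/10 (attained at n = 5)

For M diagonal, ||M|| = sup_n |d_n|. Treat f(x) = 26x / (x + 5)^2 for real x > 0. By the quotient rule, f'(x) = 26(5 - x)/(x + 5)^3, which is positive for x < 5 and negative for x > 5. So f has a unique maximum at x = 5, and since 5 is a positive integer, the supremum over n ≥ 1 is attained at n = 5: d_5 = 26·5/(5 + 5)^2 = 26·5/100 = 13/10. Hence ||M|| = 13/10.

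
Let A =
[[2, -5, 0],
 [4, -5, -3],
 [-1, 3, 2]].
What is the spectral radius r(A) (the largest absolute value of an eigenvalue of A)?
r(A) ≈ 4.0468

The eigenvalues of A are the roots of its characteristic polynomial. With M = A (coefficients from the trace, the sum of principal 2x2 minors, and det A):
  p(λ) = det(λ I - M) = λ^3 + λ^2 + 13λ - 23.
No integer candidate from the rational root theorem (±divisors of 23) is a root, so the roots are irrational. The cubic discriminant is Δ = -28192 < 0, so there is one real root and a complex-conjugate pair. p(1) = -8 and p(2) = 15 have opposite signs, so a root lies in (1, 2); Newton's method refines it to λ ≈ 1.4044. Dividing out (λ - (1.4044)) leaves approximately λ^2 + 2.4044λ + 16.3768. For λ^2 + 2.4044λ + 16.3768 the discriminant is -59.7261. It is negative, so the remaining roots are the complex-conjugate pair λ ≈ -1.2022 ± 3.8641i. Their product equals the constant term, so |λ|^2 ≈ 16.3768 and |λ| ≈ 4.0468.
Thus the eigenvalues (to 4 decimals) are 1.4044 (modulus 1.4044); -1.2022 ± 3.8641i (modulus 4.0468). The spectral radius is the largest modulus: r(A) ≈ 4.0468. (Cross-check: r(A) ≤ ||A||_2 ≈ 9.3108; equality holds whenever A is normal, though it can also hold for some non-normal A.)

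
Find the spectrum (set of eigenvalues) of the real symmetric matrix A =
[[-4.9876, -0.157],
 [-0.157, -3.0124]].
sigma(A) ≈ {-5, -3}

A is real symmetric, so its spectrum consists of real eigenvalues. Expanding the characteristic polynomial of the displayed matrix gives
  det(λ I - A) = p(λ) = λ^2 + (8)λ + (15).
Solving p(λ) = 0 yields eigenvalues ≈ -5, -3. (A is shown rounded to 4 decimals, so these recover the underlying integer eigenvalues to within that precision.)
Verification: the trace of A = -8 equals the sum of eigenvalues -8, and det(A) ≈ 15.0000 matches the eigenvalue product 15.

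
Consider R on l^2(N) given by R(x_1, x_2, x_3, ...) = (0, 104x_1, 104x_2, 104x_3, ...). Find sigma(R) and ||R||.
sigma(R) = closed disk {z in C : |z| ≤ 104}; ||R|| = 104

Note R = 104·U where U is the unit right shift (U x)_k = x_{k-1} (with x_0 := 0); so ||R|| = 104||U|| and sigma(R) = 104·sigma(U). ||R x||^2 = sum_{k≥1} |104x_k|^2 = 10816||x||^2, so ||R|| = 104 and sigma(R) ⊂ {|z| ≤ 104}. For any |lambda| < 104, the equation (R - lambda I) x = 0 forces x_1 = 0, then 104x_k = lambda x_{k+1} ⇒ x = 0, so R has no eigenvalues. But (R - lambda I) is not surjective for |lambda| < 104: solving (R - lambda I) x = e_1 would require x_n proportional to (lambda/104)^(-n), which is not in l^2. So every |lambda| < 104 lies in the residual spectrum. The boundary |lambda| = 104 is in the approximate point spectrum (the spectrum is closed). Hence sigma(R) is the closed disk of radius 104.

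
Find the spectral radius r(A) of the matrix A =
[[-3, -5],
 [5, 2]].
r(A) = sqrt(19) ≈ 4.3589

The eigenvalues of A are the roots of its characteristic polynomial. With M = A (coefficients from the trace and determinant):
  p(λ) = det(λ I - M) = λ^2 + λ + 19.
For λ^2 + λ + 19 the discriminant is -75. It is negative, so the roots are the complex-conjugate pair λ = -1/2 ± (sqrt(75)/2) i ≈ -0.5 ± 4.3301i. For a conjugate pair the product of the roots equals the constant term, so |λ|^2 = 19 and |λ| = sqrt(19) ≈ 4.3589.
Thus the eigenvalues (to 4 decimals) are -0.5 ± 4.3301i (modulus 4.3589). The spectral radius is the largest modulus: r(A) = sqrt(19) ≈ 4.3589. (Cross-check: r(A) ≤ ||A||_2 ≈ 7.5249; equality holds whenever A is normal, though it can also hold for some non-normal A.)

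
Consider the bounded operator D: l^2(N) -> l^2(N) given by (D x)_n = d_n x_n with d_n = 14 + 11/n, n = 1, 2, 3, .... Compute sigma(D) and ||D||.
sigma(D) = {14 + 11/n : n ≥ 1} ∪ {14}; ||D|| = 25

A bounded diagonal operator on l^2 with diagonal entries d_n has spectrum equal to the closure of {d_n : n ≥ 1}: every d_n is an eigenvalue (with eigenvector e_n), so {d_n} ⊂ sigma(D); the spectrum is closed, so its closure is too; and for lambda not in the closure, (D - lambda I) has bounded inverse (the diagonal entries 1/(d_n - lambda) are bounded). For our sequence d_n = 14 + 11/n, n = 1, 2, 3, ...:
  - {d_n} = {14 + 11/n : n ≥ 1}; the only limit point is 14
  - closure = {14 + 11/n : n ≥ 1} ∪ {14}
For the norm: a diagonal operator has ||D|| = sup_n |d_n|. Here d_n = 14 + 11/n is positive and decreasing, so sup_n |d_n| = d_1 = 14 + 11 = 25. So ||D|| = 25.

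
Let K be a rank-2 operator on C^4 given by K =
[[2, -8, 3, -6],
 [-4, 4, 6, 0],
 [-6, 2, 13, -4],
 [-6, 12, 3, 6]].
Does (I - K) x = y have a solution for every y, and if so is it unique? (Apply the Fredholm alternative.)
(I - K) is invertible (det(I - K) = 126 ≠ 0), so for every y in C^4 the equation (I - K) x = y has a unique solution.

K has rank 2 and factors as K = U V^T = u1 v1^T + u2 v2^T with u1 = (-3, 0, -2, 3), v1 = (0, 2, -2, 2), u2 = (1, -2, -3, -3), v2 = (2, -2, -3, 0) (multiplying out reproduces the displayed K). The nonzero eigenvalues of U V^T coincide with those of the 2 x 2 matrix G = V^T U = [[v1·u1, v1·u2], [v2·u1, v2·u2]] = [[10, -4], [0, 15]], and by the Sylvester determinant identity det(I_4 - U V^T) = det(I_2 - V^T U) = det([[-9, 4], [0, -14]]) = (-9)(-14) - (4)(0) = 126. (Direct check: I - K =
[[-1, 8, -3, 6],
 [4, -3, -6, 0],
 [6, -2, -12, 4],
 [6, -12, -3, -5]]
has determinant 126.) The finite-dimensional Fredholm alternative says: either (I - K) is invertible, or ker(I - K) ≠ {0} and then range(I - K) = ker((I - K)^*)^⊥, with dim ker(I - K) = dim ker((I - K)^*). Since det(I - K) ≠ 0, 1 is not an eigenvalue of K and ker(I - K) = {0}, so we are in the first case: for every y there is a unique x = (I - K)^(-1) y. (Explicitly, by the Woodbury identity, (I - U V^T)^(-1) = I + U (I_2 - G)^(-1) V^T.)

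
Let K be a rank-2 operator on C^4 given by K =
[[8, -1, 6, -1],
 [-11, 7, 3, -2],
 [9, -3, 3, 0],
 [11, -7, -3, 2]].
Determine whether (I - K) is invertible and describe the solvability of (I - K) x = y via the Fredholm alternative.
(I - K) is invertible (det(I - K) = 59 ≠ 0), so for every y in C^4 the equation (I - K) x = y has a unique solution.

K has rank 2 and factors as K = U V^T = u1 v1^T + u2 v2^T with u1 = (3, -3, 3, 3), v1 = (3, -1, 1, 0), u2 = (-1, -2, 0, 2), v2 = (1, -2, -3, 1) (multiplying out reproduces the displayed K). The nonzero eigenvalues of U V^T coincide with those of the 2 x 2 matrix G = V^T U = [[v1·u1, v1·u2], [v2·u1, v2·u2]] = [[15, -1], [3, 5]], and by the Sylvester determinant identity det(I_4 - U V^T) = det(I_2 - V^T U) = det([[-14, 1], [-3, -4]]) = (-14)(-4) - (1)(-3) = 59. (Direct check: I - K =
[[-7, 1, -6, 1],
 [11, -6, -3, 2],
 [-9, 3, -2, 0],
 [-11, 7, 3, -1]]
has determinant 59.) The finite-dimensional Fredholm alternative says: either (I - K) is invertible, or ker(I - K) ≠ {0} and then range(I - K) = ker((I - K)^*)^⊥, with dim ker(I - K) = dim ker((I - K)^*). Since det(I - K) ≠ 0, 1 is not an eigenvalue of K and ker(I - K) = {0}, so we are in the first case: for every y there is a unique x = (I - K)^(-1) y. (Explicitly, by the Woodbury identity, (I - U V^T)^(-1) = I + U (I_2 - G)^(-1) V^T.)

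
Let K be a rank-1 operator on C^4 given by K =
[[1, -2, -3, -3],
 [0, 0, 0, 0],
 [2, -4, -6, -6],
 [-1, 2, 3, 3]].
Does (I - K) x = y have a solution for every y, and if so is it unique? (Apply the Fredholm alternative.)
(I - K) is invertible (det(I - K) = 3 ≠ 0), so for every y in C^4 the equation (I - K) x = y has a unique solution.

K has rank 1, so it is an outer product K = u v^T: every row of K is a multiple of one row vector. Reading off the entries, u = (-1, 0, -2, 1) and v = (-1, 2, 3, 3) (row i of K equals u_i·v^T). A rank-one matrix u v^T satisfies K u = u (v·u) and kills the (3)-dimensional subspace v^⊥, so its characteristic polynomial is lambda^3 (lambda - v·u) with v·u = tr K = -2. Hence the eigenvalues of I - K are 1 (multiplicity 3) and 1 - (-2) = 3, so det(I - K) = 3. (Direct check: I - K =
[[0, 2, 3, 3],
 [0, 1, 0, 0],
 [-2, 4, 7, 6],
 [1, -2, -3, -2]]
has determinant 3.) The finite-dimensional Fredholm alternative says: either (I - K) is invertible, or ker(I - K) ≠ {0} and then range(I - K) = ker((I - K)^*)^⊥, with dim ker(I - K) = dim ker((I - K)^*). Since det(I - K) ≠ 0, 1 is not an eigenvalue of K and ker(I - K) = {0}, so we are in the first case: for every y there is a unique x = (I - K)^(-1) y. Explicitly, by the Sherman–Morrison formula, (I - u v^T)^(-1) = I + u v^T/(1 - v·u), i.e. (I - K)^(-1) = I + K/(3).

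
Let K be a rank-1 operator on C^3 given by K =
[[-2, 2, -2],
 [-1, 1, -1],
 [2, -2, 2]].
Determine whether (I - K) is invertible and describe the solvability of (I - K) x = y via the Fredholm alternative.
(I - K) is singular (det(I - K) = 0, i.e. 1 ∈ sigma(K)). (I - K) x = y is solvable iff y ⊥ ker((I - K)^*) = span{(1, -1, 1)}, i.e. iff y_1 - y_2 + y_3 = 0. When solvable, the solutions are x = y + c·(-2, -1, 2), c arbitrary (ker(I - K) = span{(-2, -1, 2)}, dimension 1).

K has rank 1, so it is an outer product K = u v^T: every row of K is a multiple of one row vector. Reading off the entries, u = (-2, -1, 2) and v = (1, -1, 1) (row i of K equals u_i·v^T). A rank-one matrix u v^T satisfies K u = u (v·u) and kills the (2)-dimensional subspace v^⊥, so its characteristic polynomial is lambda^2 (lambda - v·u) with v·u = tr K = 1. Hence the eigenvalues of I - K are 1 (multiplicity 2) and 1 - (1) = 0, so det(I - K) = 0. (Direct check: I - K =
[[3, -2, 2],
 [1, 0, 1],
 [-2, 2, -1]]
has determinant 0.) So 1 is an eigenvalue of K and (I - K) is not invertible. The finite-dimensional Fredholm alternative says: either (I - K) is invertible, or ker(I - K) ≠ {0} and then range(I - K) = ker((I - K)^*)^⊥, with dim ker(I - K) = dim ker((I - K)^*). We are in the second case, so we need both kernels. Kernel of I - K: (I - K) u = u - u (v·u) = u - u = 0, so ker(I - K) = span{u} = span{(-2, -1, 2)} (it is exactly 1-dimensional because rank(I - K) = 2). Kernel of the adjoint: K is real, so (I - K)^* = I - K^T = I - v u^T, and (I - v u^T) v = v - v (u·v) = 0; hence ker((I - K)^*) = span{v} = span{(1, -1, 1)}. Therefore (I - K) x = y is solvable iff <y, v> = 0, i.e. iff y_1 - y_2 + y_3 = 0. When this holds, K y = u (v·y) = 0, so (I - K) y = y and x = y is a particular solution; the full solution set is the line x = y + c·u = y + c·(-2, -1, 2), c ∈ C.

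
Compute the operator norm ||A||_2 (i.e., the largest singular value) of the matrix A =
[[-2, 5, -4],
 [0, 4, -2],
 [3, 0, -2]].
||A||_2 ≈ 7.9661 (= sqrt(largest eigenvalue of A^T A))

||A||_2 = sigma_max(A) = sqrt(lambda_max(A^T A)). Form the symmetric matrix M = A^T A =
[[13, -10, 2],
 [-10, 41, -28],
 [2, -28, 24]].
Its characteristic polynomial (trace, sum of principal 2x2 minors, determinant of M give the coefficients) is
  p(λ) = det(λ I - M) = λ^3 - 78λ^2 + 941λ - 1156.
No integer candidate from the rational root theorem (±divisors of 1156) is a root, so the roots are irrational. The cubic discriminant is Δ = 1351171984 > 0, so there are three distinct real roots. p(1) = -292 and p(2) = 422 have opposite signs, so a root lies in (1, 2); Newton's method refines it to λ ≈ 1.3846. p(13) = 92 and p(14) = -526 have opposite signs, so a root lies in (13, 14); Newton's method refines it to λ ≈ 13.157. p(63) = -1408 and p(64) = 1724 have opposite signs, so a root lies in (63, 64); Newton's method refines it to λ ≈ 63.4585. Check (Vieta): the three roots sum to 78, matching tr M = 78.
So the eigenvalues of A^T A are ≈ 1.3846, 13.157, 63.4585 (all ≥ 0, as they must be for A^T A). The largest is λ_max ≈ 63.4585, hence ||A||_2 = sqrt(λ_max) ≈ 7.9661.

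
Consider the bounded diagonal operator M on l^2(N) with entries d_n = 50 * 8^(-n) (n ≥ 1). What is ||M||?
||M|| = 25/4 (attained at n = 1)

For M diagonal, ||M|| = sup_n |d_n|. The sequence d_n = 50 * 8^(-n) is positive and strictly decreasing (ratio 8^(-1) < 1), so the supremum is d_1 = 50/8 = 25/4. Hence ||M|| = 25/4.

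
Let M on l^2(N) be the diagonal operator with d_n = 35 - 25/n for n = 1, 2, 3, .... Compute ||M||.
||M|| = 35

For a diagonal operator on l^2 with entries d_n, ||M|| = sup_n |d_n|. Here d_1 = 10, d_2 = 45/2, ..., and d_n = 35 - 25/n increases monotonically toward 35. All terms lie in [10, 35), so |d_n| = d_n and the supremum is the limit 35, which is not attained by any individual d_n. Hence ||M|| = 35.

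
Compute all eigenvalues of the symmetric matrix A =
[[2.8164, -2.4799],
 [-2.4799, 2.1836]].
sigma(A) ≈ {0, 5}

A is real symmetric, so its spectrum consists of real eigenvalues. Expanding the characteristic polynomial of the displayed matrix gives
  det(λ I - A) = p(λ) = λ^2 + (-5)λ + (0).
Solving p(λ) = 0 yields eigenvalues ≈ 0, 5. (A is shown rounded to 4 decimals, so these recover the underlying integer eigenvalues to within that precision.)
Verification: the trace of A = 5 equals the sum of eigenvalues 5, and det(A) ≈ -0.0000 matches the eigenvalue product 0.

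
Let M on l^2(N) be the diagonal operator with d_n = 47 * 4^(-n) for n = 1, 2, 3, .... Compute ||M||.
||M|| = 47/4 (attained at n = 1)

For M diagonal, ||M|| = sup_n |d_n|. The sequence d_n = 47 * 4^(-n) is positive and strictly decreasing (ratio 4^(-1) < 1), so the supremum is d_1 = 47/4. Hence ||M|| = 47/4.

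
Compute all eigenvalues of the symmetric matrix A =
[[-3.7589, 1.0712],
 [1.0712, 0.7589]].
sigma(A) ≈ {-4, 1}

A is real symmetric, so its spectrum consists of real eigenvalues. Expanding the characteristic polynomial of the displayed matrix gives
  det(λ I - A) = p(λ) = λ^2 + (3)λ + (-4).
Solving p(λ) = 0 yields eigenvalues ≈ -4, 1. (A is shown rounded to 4 decimals, so these recover the underlying integer eigenvalues to within that precision.)
Verification: the trace of A = -3 equals the sum of eigenvalues -3, and det(A) ≈ -4.0001 matches the eigenvalue product -4.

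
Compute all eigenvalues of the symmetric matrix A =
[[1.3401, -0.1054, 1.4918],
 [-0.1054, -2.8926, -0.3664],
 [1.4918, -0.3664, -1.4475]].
sigma(A) ≈ {-3, -2, 2}

A is real symmetric, so its spectrum consists of real eigenvalues. Expanding the characteristic polynomial of the displayed matrix gives
  det(λ I - A) = p(λ) = λ^3 + (3)λ^2 + (-4)λ + (-12).
Solving p(λ) = 0 yields eigenvalues ≈ -3, -2, 2. (A is shown rounded to 4 decimals, so these recover the underlying integer eigenvalues to within that precision.)
Verification: the trace of A = -3 equals the sum of eigenvalues -3, and det(A) ≈ 11.9998 matches the eigenvalue product 12.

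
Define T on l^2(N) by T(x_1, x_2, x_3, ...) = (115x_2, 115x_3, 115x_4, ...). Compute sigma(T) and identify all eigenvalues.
sigma(T) = closed disk {z in C : |z| ≤ 115}; sigma_p(T) = open disk {z in C : |z| < 115}

Note T = 115·V where V is the unit left shift (V x)_k = x_{k+1}; so sigma(T) = 115·sigma(V) and ||T|| = 115||V||. ||T x||^2 = 13225sum_{k≥2} |x_k|^2 ≤ 13225||x||^2, with equality on {x : x_1 = 0}, so ||T|| = 115. For any lambda with |lambda| < 115, set r = lambda/115 (|r| < 1); the vector x = (1, r, r^2, ...) is in l^2 and satisfies T x = 115(r, r^2, ...) = lambda x, so lambda is an eigenvalue. On the boundary |lambda| = 115 the geometric series diverges, so no l^2 eigenvector exists, but these lambda lie in the approximate point spectrum. Hence sigma(T) is the closed disk of radius 115 and sigma_p(T) is the open disk.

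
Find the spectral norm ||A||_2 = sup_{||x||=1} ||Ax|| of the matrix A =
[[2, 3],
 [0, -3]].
||A||_2 = sqrt((22 + sqrt(340))/2) ≈ 4.4966 (= sqrt(largest eigenvalue of A^T A))

||A||_2 = sigma_max(A) = sqrt(lambda_max(A^T A)). Form the symmetric matrix M = A^T A =
[[4, 6],
 [6, 18]].
Its characteristic polynomial (trace, determinant of M give the coefficients) is
  p(λ) = det(λ I - M) = λ^2 - 22λ + 36.
For λ^2 - 22λ + 36 the discriminant is 340. It is nonnegative but not a perfect square, so the roots are real and irrational: λ = (22 ± sqrt(340))/2 ≈ 20.2195, 1.7805.
So the eigenvalues of A^T A are ≈ 1.7805, 20.2195 (all ≥ 0, as they must be for A^T A). The largest is λ_max = (22 + sqrt(340))/2 ≈ 20.2195, hence ||A||_2 = sqrt(λ_max) = sqrt((22 + sqrt(340))/2) ≈ 4.4966.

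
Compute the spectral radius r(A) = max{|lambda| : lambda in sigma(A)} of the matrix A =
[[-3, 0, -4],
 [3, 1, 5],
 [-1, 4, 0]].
r(A) ≈ 6.1675

The eigenvalues of A are the roots of its characteristic polynomial. With M = A (coefficients from the trace, the sum of principal 2x2 minors, and det A):
  p(λ) = det(λ I - M) = λ^3 + 2λ^2 - 27λ - 8.
No integer candidate from the rational root theorem (±divisors of 8) is a root, so the roots are irrational. The cubic discriminant is Δ = 87952 > 0, so there are three distinct real roots. p(-7) = -64 and p(-6) = 10 have opposite signs, so a root lies in (-7, -6); Newton's method refines it to λ ≈ -6.1675. p(-1) = 20 and p(0) = -8 have opposite signs, so a root lies in (-1, 0); Newton's method refines it to λ ≈ -0.2909. p(4) = -20 and p(5) = 32 have opposite signs, so a root lies in (4, 5); Newton's method refines it to λ ≈ 4.4584. Check (Vieta): the three roots sum to -2, matching tr M = -2.
Thus the eigenvalues (to 4 decimals) are -6.1675 (modulus 6.1675); -0.2909 (modulus 0.2909); 4.4584 (modulus 4.4584). The spectral radius is the largest modulus: r(A) ≈ 6.1675. (Cross-check: r(A) ≤ ||A||_2 ≈ 7.711; equality holds whenever A is normal, though it can also hold for some non-normal A.)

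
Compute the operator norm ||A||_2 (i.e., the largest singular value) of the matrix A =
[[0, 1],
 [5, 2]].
||A||_2 = sqrt((30 + sqrt(800))/2) ≈ 5.3983 (= sqrt(largest eigenvalue of A^T A))

||A||_2 = sigma_max(A) = sqrt(lambda_max(A^T A)). Form the symmetric matrix M = A^T A =
[[25, 10],
 [10, 5]].
Its characteristic polynomial (trace, determinant of M give the coefficients) is
  p(λ) = det(λ I - M) = λ^2 - 30λ + 25.
For λ^2 - 30λ + 25 the discriminant is 800. It is nonnegative but not a perfect square, so the roots are real and irrational: λ = (30 ± sqrt(800))/2 ≈ 29.1421, 0.8579.
So the eigenvalues of A^T A are ≈ 0.8579, 29.1421 (all ≥ 0, as they must be for A^T A). The largest is λ_max = (30 + sqrt(800))/2 ≈ 29.1421, hence ||A||_2 = sqrt(λ_max) = sqrt((30 + sqrt(800))/2) ≈ 5.3983.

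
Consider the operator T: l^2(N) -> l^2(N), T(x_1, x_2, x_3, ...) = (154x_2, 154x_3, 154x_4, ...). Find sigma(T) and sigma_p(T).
sigma(T) = closed disk {z in C : |z| ≤ 154}; sigma_p(T) = open disk {z in C : |z| < 154}

Note T = 154·V where V is the unit left shift (V x)_k = x_{k+1}; so sigma(T) = 154·sigma(V) and ||T|| = 154||V||. ||T x||^2 = 23716sum_{k≥2} |x_k|^2 ≤ 23716||x||^2, with equality on {x : x_1 = 0}, so ||T|| = 154. For any lambda with |lambda| < 154, set r = lambda/154 (|r| < 1); the vector x = (1, r, r^2, ...) is in l^2 and satisfies T x = 154(r, r^2, ...) = lambda x, so lambda is an eigenvalue. On the boundary |lambda| = 154 the geometric series diverges, so no l^2 eigenvector exists, but these lambda lie in the approximate point spectrum. Hence sigma(T) is the closed disk of radius 154 and sigma_p(T) is the open disk.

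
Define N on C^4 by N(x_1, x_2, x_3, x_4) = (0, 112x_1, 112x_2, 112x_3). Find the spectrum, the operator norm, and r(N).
sigma(N) = {0}; ||N|| = 112; r(N) = 0. (N is nilpotent with N^4 = 0.)

On C^4, N is a strictly lower-triangular matrix with 112 on the subdiagonal and zeros elsewhere, so its characteristic polynomial is lambda^4 and every eigenvalue is 0: sigma(N) = {0}. For the operator norm, N e_i = 112e_{i+1} for i = 1, ..., 3 and N e_4 = 0, so the singular values of N are 112 (with multiplicity 3) and 0; hence ||N|| = 112. The spectral radius r(N) = max|lambda| = 0. Note ||N|| > r(N) — characteristic of non-normal nilpotent operators. Indeed N^4 = 0.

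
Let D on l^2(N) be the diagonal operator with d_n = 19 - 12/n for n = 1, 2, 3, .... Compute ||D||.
||D|| = 19

For a diagonal operator on l^2 with entries d_n, ||D|| = sup_n |d_n|. Here d_1 = 7, d_2 = 13, ..., and d_n = 19 - 12/n increases monotonically toward 19. All terms lie in [7, 19), so |d_n| = d_n and the supremum is the limit 19, which is not attained by any individual d_n. Hence ||D|| = 19.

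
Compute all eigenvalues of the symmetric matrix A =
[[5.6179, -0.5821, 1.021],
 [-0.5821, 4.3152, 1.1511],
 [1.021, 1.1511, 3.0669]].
sigma(A) ≈ {2, 5, 6}

A is real symmetric, so its spectrum consists of real eigenvalues. Expanding the characteristic polynomial of the displayed matrix gives
  det(λ I - A) = p(λ) = λ^3 + (-13)λ^2 + (52)λ + (-60).
Solving p(λ) = 0 yields eigenvalues ≈ 2, 5, 6. (A is shown rounded to 4 decimals, so these recover the underlying integer eigenvalues to within that precision.)
Verification: the trace of A = 13 equals the sum of eigenvalues 13, and det(A) ≈ 59.9992 matches the eigenvalue product 60.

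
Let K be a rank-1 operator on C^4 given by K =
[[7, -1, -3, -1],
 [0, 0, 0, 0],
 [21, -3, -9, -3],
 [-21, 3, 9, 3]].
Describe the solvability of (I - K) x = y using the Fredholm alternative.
(I - K) is singular (det(I - K) = 0, i.e. 1 ∈ sigma(K)). (I - K) x = y is solvable iff y ⊥ ker((I - K)^*) = span{(7, -1, -3, -1)}, i.e. iff 7y_1 - y_2 - 3y_3 - y_4 = 0. When solvable, the solutions are x = y + c·(1, 0, 3, -3), c arbitrary (ker(I - K) = span{(1, 0, 3, -3)}, dimension 1).

K has rank 1, so it is an outer product K = u v^T: every row of K is a multiple of one row vector. Reading off the entries, u = (1, 0, 3, -3) and v = (7, -1, -3, -1) (row i of K equals u_i·v^T). A rank-one matrix u v^T satisfies K u = u (v·u) and kills the (3)-dimensional subspace v^⊥, so its characteristic polynomial is lambda^3 (lambda - v·u) with v·u = tr K = 1. Hence the eigenvalues of I - K are 1 (multiplicity 3) and 1 - (1) = 0, so det(I - K) = 0. (Direct check: I - K =
[[-6, 1, 3, 1],
 [0, 1, 0, 0],
 [-21, 3, 10, 3],
 [21, -3, -9, -2]]
has determinant 0.) So 1 is an eigenvalue of K and (I - K) is not invertible. The finite-dimensional Fredholm alternative says: either (I - K) is invertible, or ker(I - K) ≠ {0} and then range(I - K) = ker((I - K)^*)^⊥, with dim ker(I - K) = dim ker((I - K)^*). We are in the second case, so we need both kernels. Kernel of I - K: (I - K) u = u - u (v·u) = u - u = 0, so ker(I - K) = span{u} = span{(1, 0, 3, -3)} (it is exactly 1-dimensional because rank(I - K) = 3). Kernel of the adjoint: K is real, so (I - K)^* = I - K^T = I - v u^T, and (I - v u^T) v = v - v (u·v) = 0; hence ker((I - K)^*) = span{v} = span{(7, -1, -3, -1)}. Therefore (I - K) x = y is solvable iff <y, v> = 0, i.e. iff 7y_1 - y_2 - 3y_3 - y_4 = 0. When this holds, K y = u (v·y) = 0, so (I - K) y = y and x = y is a particular solution; the full solution set is the line x = y + c·u = y + c·(1, 0, 3, -3), c ∈ C.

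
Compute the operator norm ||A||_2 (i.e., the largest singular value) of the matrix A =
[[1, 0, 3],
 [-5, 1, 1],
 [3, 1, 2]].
||A||_2 ≈ 5.9831 (= sqrt(largest eigenvalue of A^T A))

||A||_2 = sigma_max(A) = sqrt(lambda_max(A^T A)). Form the symmetric matrix M = A^T A =
[[35, -2, 4],
 [-2, 2, 3],
 [4, 3, 14]].
Its characteristic polynomial (trace, sum of principal 2x2 minors, determinant of M give the coefficients) is
  p(λ) = det(λ I - M) = λ^3 - 51λ^2 + 559λ - 529.
No integer candidate from the rational root theorem (±divisors of 529) is a root, so the roots are irrational. The cubic discriminant is Δ = 97273040 > 0, so there are three distinct real roots. p(1) = -20 and p(2) = 393 have opposite signs, so a root lies in (1, 2); Newton's method refines it to λ ≈ 1.0437. p(14) = 45 and p(15) = -244 have opposite signs, so a root lies in (14, 15); Newton's method refines it to λ ≈ 14.1593. p(35) = -564 and p(36) = 155 have opposite signs, so a root lies in (35, 36); Newton's method refines it to λ ≈ 35.797. Check (Vieta): the three roots sum to 51, matching tr M = 51.
So the eigenvalues of A^T A are ≈ 1.0437, 14.1593, 35.797 (all ≥ 0, as they must be for A^T A). The largest is λ_max ≈ 35.797, hence ||A||_2 = sqrt(λ_max) ≈ 5.9831.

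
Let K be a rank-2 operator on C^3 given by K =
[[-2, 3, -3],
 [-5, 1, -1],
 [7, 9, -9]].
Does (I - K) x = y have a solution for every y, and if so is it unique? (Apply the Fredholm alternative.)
(I - K) is invertible (det(I - K) = 63 ≠ 0), so for every y in C^3 the equation (I - K) x = y has a unique solution.

K has rank 2 and factors as K = U V^T = u1 v1^T + u2 v2^T with u1 = (1, 1, 1), v1 = (-2, 3, -3), u2 = (0, -1, 3), v2 = (3, 2, -2) (multiplying out reproduces the displayed K). The nonzero eigenvalues of U V^T coincide with those of the 2 x 2 matrix G = V^T U = [[v1·u1, v1·u2], [v2·u1, v2·u2]] = [[-2, -12], [3, -8]], and by the Sylvester determinant identity det(I_3 - U V^T) = det(I_2 - V^T U) = det([[3, 12], [-3, 9]]) = (3)(9) - (12)(-3) = 63. (Direct check: I - K =
[[3, -3, 3],
 [5, 0, 1],
 [-7, -9, 10]]
has determinant 63.) The finite-dimensional Fredholm alternative says: either (I - K) is invertible, or ker(I - K) ≠ {0} and then range(I - K) = ker((I - K)^*)^⊥, with dim ker(I - K) = dim ker((I - K)^*). Since det(I - K) ≠ 0, 1 is not an eigenvalue of K and ker(I - K) = {0}, so we are in the first case: for every y there is a unique x = (I - K)^(-1) y. (Explicitly, by the Woodbury identity, (I - U V^T)^(-1) = I + U (I_2 - G)^(-1) V^T.)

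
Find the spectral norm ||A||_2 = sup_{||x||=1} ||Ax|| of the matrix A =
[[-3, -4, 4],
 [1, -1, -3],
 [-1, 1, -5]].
||A||_2 ≈ 7.8468 (= sqrt(largest eigenvalue of A^T A))

||A||_2 = sigma_max(A) = sqrt(lambda_max(A^T A)). Form the symmetric matrix M = A^T A =
[[11, 10, -10],
 [10, 18, -18],
 [-10, -18, 50]].
Its characteristic polynomial (trace, sum of principal 2x2 minors, determinant of M give the coefficients) is
  p(λ) = det(λ I - M) = λ^3 - 79λ^2 + 1124λ - 3136.
No integer candidate from the rational root theorem (±divisors of 3136) is a root, so the roots are irrational. The cubic discriminant is Δ = 766735120 > 0, so there are three distinct real roots. p(3) = -448 and p(4) = 160 have opposite signs, so a root lies in (3, 4); Newton's method refines it to λ ≈ 3.7139. p(13) = 322 and p(14) = -140 have opposite signs, so a root lies in (13, 14); Newton's method refines it to λ ≈ 13.7139. p(61) = -1550 and p(62) = 1204 have opposite signs, so a root lies in (61, 62); Newton's method refines it to λ ≈ 61.5722. Check (Vieta): the three roots sum to 79, matching tr M = 79.
So the eigenvalues of A^T A are ≈ 3.7139, 13.7139, 61.5722 (all ≥ 0, as they must be for A^T A). The largest is λ_max ≈ 61.5722, hence ||A||_2 = sqrt(λ_max) ≈ 7.8468.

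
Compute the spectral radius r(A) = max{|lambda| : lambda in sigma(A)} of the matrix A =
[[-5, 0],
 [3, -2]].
r(A) = 5

The eigenvalues of A are the roots of its characteristic polynomial. With M = A (coefficients from the trace and determinant):
  p(λ) = det(λ I - M) = λ^2 + 7λ + 10.
For λ^2 + 7λ + 10 the discriminant is 9. It is a perfect square (3^2), so the roots are rational: λ = (-7 ± 3)/2 = -2, -5.
Thus the eigenvalues (to 4 decimals) are -2 (modulus 2); -5 (modulus 5). The spectral radius is the largest modulus: r(A) = 5. (Cross-check: r(A) ≤ ||A||_2 ≈ 5.9292; equality holds whenever A is normal, though it can also hold for some non-normal A.)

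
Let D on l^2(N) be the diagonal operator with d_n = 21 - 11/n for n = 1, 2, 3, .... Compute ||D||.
||D|| = 21

For a diagonal operator on l^2 with entries d_n, ||D|| = sup_n |d_n|. Here d_1 = 10, d_2 = 31/2, ..., and d_n = 21 - 11/n increases monotonically toward 21. All terms lie in [10, 21), so |d_n| = d_n and the supremum is the limit 21, which is not attained by any individual d_n. Hence ||D|| = 21.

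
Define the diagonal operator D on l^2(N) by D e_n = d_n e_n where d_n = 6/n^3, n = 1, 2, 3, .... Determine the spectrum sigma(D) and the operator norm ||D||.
sigma(D) = {6/n^3 : n ≥ 1} ∪ {0}; ||D|| = 6

A bounded diagonal operator on l^2 with diagonal entries d_n has spectrum equal to the closure of {d_n : n ≥ 1}: every d_n is an eigenvalue (with eigenvector e_n), so {d_n} ⊂ sigma(D); the spectrum is closed, so its closure is too; and for lambda not in the closure, (D - lambda I) has bounded inverse (the diagonal entries 1/(d_n - lambda) are bounded). For our sequence d_n = 6/n^3, n = 1, 2, 3, ...:
  - {d_n} = {6/n^3 : n ≥ 1}; the only limit point is 0
  - closure = {6/n^3 : n ≥ 1} ∪ {0}
For the norm: a diagonal operator has ||D|| = sup_n |d_n|. Here d_n = 6/n^3 is positive and decreasing, so sup_n |d_n| = d_1 = 6. So ||D|| = 6.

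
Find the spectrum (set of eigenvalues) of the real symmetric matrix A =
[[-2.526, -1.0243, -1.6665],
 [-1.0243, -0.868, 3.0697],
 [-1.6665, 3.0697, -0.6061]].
sigma(A) ≈ {-4, -3, 3}

A is real symmetric, so its spectrum consists of real eigenvalues. Expanding the characteristic polynomial of the displayed matrix gives
  det(λ I - A) = p(λ) = λ^3 + (4)λ^2 + (-9)λ + (-36).
Solving p(λ) = 0 yields eigenvalues ≈ -4, -3, 3. (A is shown rounded to 4 decimals, so these recover the underlying integer eigenvalues to within that precision.)
Verification: the trace of A = -4 equals the sum of eigenvalues -4, and det(A) ≈ 36.0002 matches the eigenvalue product 36.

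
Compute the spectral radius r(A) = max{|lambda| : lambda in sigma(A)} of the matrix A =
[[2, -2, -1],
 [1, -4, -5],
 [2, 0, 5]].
r(A) ≈ 5.063

The eigenvalues of A are the roots of its characteristic polynomial. With M = A (coefficients from the trace, the sum of principal 2x2 minors, and det A):
  p(λ) = det(λ I - M) = λ^3 - 3λ^2 - 14λ + 18.
No integer candidate from the rational root theorem (±divisors of 18) is a root, so the roots are irrational. The cubic discriminant is Δ = 19544 > 0, so there are three distinct real roots. p(-4) = -38 and p(-3) = 6 have opposite signs, so a root lies in (-4, -3); Newton's method refines it to λ ≈ -3.1807. p(1) = 2 and p(2) = -14 have opposite signs, so a root lies in (1, 2); Newton's method refines it to λ ≈ 1.1177. p(5) = -2 and p(6) = 42 have opposite signs, so a root lies in (5, 6); Newton's method refines it to λ ≈ 5.063. Check (Vieta): the three roots sum to 3, matching tr M = 3.
Thus the eigenvalues (to 4 decimals) are -3.1807 (modulus 3.1807); 1.1177 (modulus 1.1177); 5.063 (modulus 5.063). The spectral radius is the largest modulus: r(A) ≈ 5.063. (Cross-check: r(A) ≤ ||A||_2 ≈ 7.9014; equality holds whenever A is normal, though it can also hold for some non-normal A.)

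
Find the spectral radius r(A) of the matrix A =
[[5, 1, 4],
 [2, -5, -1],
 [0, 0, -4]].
r(A) = sqrt(108)/2 ≈ 5.1962

The eigenvalues of A are the roots of its characteristic polynomial. With M = A (coefficients from the trace, the sum of principal 2x2 minors, and det A):
  p(λ) = det(λ I - M) = λ^3 + 4λ^2 - 27λ - 108.
By the rational root theorem any rational root is an integer divisor of 108. Testing λ = -4: p(-4) = -64 + 64 + 108 - 108 = 0, so λ = -4 is a root. Dividing out (λ + 4) leaves p(λ) = (λ + 4)(λ^2 - 27). For λ^2 - 27 the discriminant is 108. It is nonnegative but not a perfect square, so the roots are real and irrational: λ = ± sqrt(108)/2 ≈ 5.1962, -5.1962.
Thus the eigenvalues (to 4 decimals) are 5.1962 (modulus 5.1962); -5.1962 (modulus 5.1962); -4 (modulus 4). The spectral radius is the largest modulus: r(A) = sqrt(108)/2 ≈ 5.1962. (Cross-check: r(A) ≤ ||A||_2 ≈ 7.0463; equality holds whenever A is normal, though it can also hold for some non-normal A.)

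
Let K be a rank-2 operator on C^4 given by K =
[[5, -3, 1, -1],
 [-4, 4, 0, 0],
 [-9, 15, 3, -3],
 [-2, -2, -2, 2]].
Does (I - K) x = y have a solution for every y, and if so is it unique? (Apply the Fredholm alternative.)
(I - K) is invertible (det(I - K) = 47 ≠ 0), so for every y in C^4 the equation (I - K) x = y has a unique solution.

K has rank 2 and factors as K = U V^T = u1 v1^T + u2 v2^T with u1 = (1, 0, 3, -2), v1 = (-1, 3, 1, -1), u2 = (3, -2, -3, -2), v2 = (2, -2, 0, 0) (multiplying out reproduces the displayed K). The nonzero eigenvalues of U V^T coincide with those of the 2 x 2 matrix G = V^T U = [[v1·u1, v1·u2], [v2·u1, v2·u2]] = [[4, -10], [2, 10]], and by the Sylvester determinant identity det(I_4 - U V^T) = det(I_2 - V^T U) = det([[-3, 10], [-2, -9]]) = (-3)(-9) - (10)(-2) = 47. (Direct check: I - K =
[[-4, 3, -1, 1],
 [4, -3, 0, 0],
 [9, -15, -2, 3],
 [2, 2, 2, -1]]
has determinant 47.) The finite-dimensional Fredholm alternative says: either (I - K) is invertible, or ker(I - K) ≠ {0} and then range(I - K) = ker((I - K)^*)^⊥, with dim ker(I - K) = dim ker((I - K)^*). Since det(I - K) ≠ 0, 1 is not an eigenvalue of K and ker(I - K) = {0}, so we are in the first case: for every y there is a unique x = (I - K)^(-1) y. (Explicitly, by the Woodbury identity, (I - U V^T)^(-1) = I + U (I_2 - G)^(-1) V^T.)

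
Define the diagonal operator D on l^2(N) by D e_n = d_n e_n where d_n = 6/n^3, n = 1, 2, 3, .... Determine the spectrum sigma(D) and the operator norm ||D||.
sigma(D) = {6/n^3 : n ≥ 1} ∪ {0}; ||D|| = 6

A bounded diagonal operator on l^2 with diagonal entries d_n has spectrum equal to the closure of {d_n : n ≥ 1}: every d_n is an eigenvalue (with eigenvector e_n), so {d_n} ⊂ sigma(D); the spectrum is closed, so its closure is too; and for lambda not in the closure, (D - lambda I) has bounded inverse (the diagonal entries 1/(d_n - lambda) are bounded). For our sequence d_n = 6/n^3, n = 1, 2, 3, ...:
  - {d_n} = {6/n^3 : n ≥ 1}; the only limit point is 0
  - closure = {6/n^3 : n ≥ 1} ∪ {0}
For the norm: a diagonal operator has ||D|| = sup_n |d_n|. Here d_n = 6/n^3 is positive and decreasing, so sup_n |d_n| = d_1 = 6. So ||D|| = 6.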